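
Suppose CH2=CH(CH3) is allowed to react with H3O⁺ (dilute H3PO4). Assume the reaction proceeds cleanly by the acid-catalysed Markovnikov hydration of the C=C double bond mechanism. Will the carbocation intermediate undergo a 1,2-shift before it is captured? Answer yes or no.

no

The first-formed carbocation is secondary.
No single 1,2-shift to an adjacent carbon would produce a more-substituted cation than the one already present, so no rearrangement occurs.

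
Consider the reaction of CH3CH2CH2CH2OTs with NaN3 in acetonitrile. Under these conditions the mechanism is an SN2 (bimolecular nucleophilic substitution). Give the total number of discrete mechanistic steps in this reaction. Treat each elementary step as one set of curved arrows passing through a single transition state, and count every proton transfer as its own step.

Step 1: The azide nucleophile donates a lone pair from N to the α-carbon in a backside attack; simultaneously the C–O σ-bond breaks and both of its electrons leave with TsO⁻. One concerted step with inversion of configuration.
Total: 1 elementary step.

1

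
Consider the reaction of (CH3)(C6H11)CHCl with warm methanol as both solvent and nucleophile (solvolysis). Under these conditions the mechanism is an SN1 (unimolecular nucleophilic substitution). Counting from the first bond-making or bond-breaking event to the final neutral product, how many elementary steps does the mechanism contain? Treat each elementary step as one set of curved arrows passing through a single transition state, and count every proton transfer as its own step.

Step 1: Ionisation: the C–Cl σ-bond cleaves heterolytically; both bonding electrons depart with Cl⁻, leaving a secondary carbocation at the α-carbon.
Step 2: A hydride (H with its bonding pair) migrates from the adjacent cyclohexyl carbon to the cationic centre — a 1,2-hydride shift — upgrading the secondary cation to a tertiary one.
Step 3: CH3OH donates an oxygen lone pair into the empty p orbital of the cation, giving a protonated ether (an oxonium ion).
Step 4: A second solvent molecule removes the proton on oxygen, giving the neutral ether product.
Total: 4 elementary steps.

4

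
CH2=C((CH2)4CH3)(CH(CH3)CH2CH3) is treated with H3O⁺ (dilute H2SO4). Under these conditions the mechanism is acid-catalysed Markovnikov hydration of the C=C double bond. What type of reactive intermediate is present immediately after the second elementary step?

oxonium ion

Step 1: Protonation of the alkene by H3O⁺: the π bond acts as the nucleophile and picks up H⁺, giving the more stable (Markovnikov) tertiary carbocation. H2O is released.
Step 2: Nucleophilic capture of the cation by H2O produces the protonated alcohol (an oxonium ion).
After step 2 the species present is an oxonium ion.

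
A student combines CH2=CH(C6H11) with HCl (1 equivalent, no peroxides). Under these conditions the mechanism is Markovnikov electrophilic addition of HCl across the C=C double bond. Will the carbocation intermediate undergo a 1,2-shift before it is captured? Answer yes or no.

yes

The first-formed carbocation is secondary.
The adjacent cyclohexyl carbon already bears 2 other carbon substituents and has a hydrogen to migrate; after a 1,2-hydride shift from that carbon the positive charge sits on a tertiary centre.
Tertiary is more stable than secondary, so the shift occurs.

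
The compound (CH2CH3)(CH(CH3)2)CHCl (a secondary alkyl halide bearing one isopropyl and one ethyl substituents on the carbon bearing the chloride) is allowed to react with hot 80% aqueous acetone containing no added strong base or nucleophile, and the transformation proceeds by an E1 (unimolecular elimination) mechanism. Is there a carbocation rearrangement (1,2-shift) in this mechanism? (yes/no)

yes

The first-formed carbocation is secondary.
The adjacent isopropyl carbon already bears 2 other carbon substituents and has a hydrogen to migrate; after a 1,2-hydride shift from that carbon the positive charge sits on a tertiary centre.
Tertiary is more stable than secondary, so the shift occurs.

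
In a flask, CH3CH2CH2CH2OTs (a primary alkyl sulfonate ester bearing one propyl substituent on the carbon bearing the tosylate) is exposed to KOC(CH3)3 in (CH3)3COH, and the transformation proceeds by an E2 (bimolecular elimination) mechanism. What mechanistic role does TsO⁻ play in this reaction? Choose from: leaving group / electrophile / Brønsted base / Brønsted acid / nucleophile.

Step 1: Concerted anti-periplanar elimination: (CH3)3CO⁻ abstracts a β-H while TsO⁻ leaves, and the C–H electrons become the new C=C π bond — all in a single transition state.
TsO⁻ departs with both electrons of the breaking σ-bond — that is the definition of a leaving group.

leaving group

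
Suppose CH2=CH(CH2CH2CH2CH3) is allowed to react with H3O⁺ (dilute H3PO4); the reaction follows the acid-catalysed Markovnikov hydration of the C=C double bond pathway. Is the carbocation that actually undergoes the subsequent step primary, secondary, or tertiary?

secondary

Step 1: Protonation of the alkene by H3O⁺: the π bond acts as the nucleophile and picks up H⁺, giving the more stable (Markovnikov) secondary carbocation. H2O is released.
No single 1,2-shift to an adjacent carbon would give a more-substituted cation, so no rearrangement occurs.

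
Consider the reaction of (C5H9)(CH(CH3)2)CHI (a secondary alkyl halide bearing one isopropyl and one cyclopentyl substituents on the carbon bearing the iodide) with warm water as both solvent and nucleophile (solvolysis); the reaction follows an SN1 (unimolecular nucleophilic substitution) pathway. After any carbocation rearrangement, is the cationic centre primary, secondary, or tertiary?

tertiary

Step 1: The C–I bond breaks with both electrons going to the iodide; I⁻ leaves and a secondary carbocation remains.
Step 2: A 1,2-hydride shift from the adjacent isopropyl carbon moves the positive charge from the secondary centre to an adjacent carbon, generating a more stable tertiary carbocation.
The cation rearranges from secondary to tertiary via a 1,2-hydride shift from the adjacent isopropyl carbon; the tertiary cation is what reacts next.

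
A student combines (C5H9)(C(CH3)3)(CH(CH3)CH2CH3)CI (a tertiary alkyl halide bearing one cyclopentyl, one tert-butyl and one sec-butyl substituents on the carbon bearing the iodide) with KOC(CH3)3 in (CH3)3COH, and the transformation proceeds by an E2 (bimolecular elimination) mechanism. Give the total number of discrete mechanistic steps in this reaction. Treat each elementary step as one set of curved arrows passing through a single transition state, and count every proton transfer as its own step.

Step 1: The strong base (CH3)3CO⁻ removes a β-hydrogen; in the same concerted event the electrons of the breaking C–H bond form the new π(C=C) bond and the C–I σ-bond breaks, expelling I⁻. Anti-periplanar geometry; one transition state.
Total: 1 elementary step.

1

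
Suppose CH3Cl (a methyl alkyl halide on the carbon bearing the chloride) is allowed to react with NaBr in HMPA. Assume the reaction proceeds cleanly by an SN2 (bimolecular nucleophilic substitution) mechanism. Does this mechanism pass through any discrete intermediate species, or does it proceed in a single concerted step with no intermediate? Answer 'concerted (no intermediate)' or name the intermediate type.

concerted (no intermediate)

Backside attack by Br⁻ on the carbon bearing the chloride: the new C–Br bond forms as the C–Cl bond breaks, with Walden inversion at carbon.
All bond changes occur in one transition state; no discrete intermediate is formed.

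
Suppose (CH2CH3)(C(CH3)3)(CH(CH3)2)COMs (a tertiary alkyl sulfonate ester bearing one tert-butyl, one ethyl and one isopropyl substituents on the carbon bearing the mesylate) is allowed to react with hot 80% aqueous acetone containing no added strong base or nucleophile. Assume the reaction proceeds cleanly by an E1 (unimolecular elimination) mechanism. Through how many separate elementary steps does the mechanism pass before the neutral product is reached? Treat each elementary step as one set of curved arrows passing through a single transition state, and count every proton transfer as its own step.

2

Step 1: Ionisation: the C–O σ-bond cleaves heterolytically; both bonding electrons depart with MsO⁻, leaving a tertiary carbocation at the α-carbon.
(No 1,2-shift: no single shift to an adjacent carbon would give a more stable cation.)
Step 2: Loss of a β-proton to a water molecule of the solvent: the C–H bonding pair collapses toward the cationic carbon to form the C=C π bond, yielding the alkene.
Total: 2 elementary steps.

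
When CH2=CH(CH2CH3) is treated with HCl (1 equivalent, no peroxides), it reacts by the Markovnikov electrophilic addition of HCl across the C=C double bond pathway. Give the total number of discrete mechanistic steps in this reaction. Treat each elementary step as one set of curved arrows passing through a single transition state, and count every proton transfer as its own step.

2

Step 1: The π electrons of the C=C bond attack a proton of HCl; Markovnikov addition places the new C–H on the less-substituted alkene carbon, so the positive charge ends up on the more-substituted carbon — a secondary carbocation. The H–Cl bond breaks heterolytically, releasing Cl⁻.
(No 1,2-shift: no single shift to an adjacent carbon would give a more stable cation.)
Step 2: Nucleophilic attack by Cl⁻ on the carbocation completes the addition, giving R–Cl.
Total: 2 elementary steps.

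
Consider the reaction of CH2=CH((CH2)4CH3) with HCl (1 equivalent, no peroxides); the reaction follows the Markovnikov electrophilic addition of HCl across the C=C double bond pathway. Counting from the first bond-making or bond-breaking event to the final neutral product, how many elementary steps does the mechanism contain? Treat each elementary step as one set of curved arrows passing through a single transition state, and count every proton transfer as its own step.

Step 1: The π electrons of the C=C bond attack a proton of HCl; Markovnikov addition places the new C–H on the less-substituted alkene carbon, so the positive charge ends up on the more-substituted carbon — a secondary carbocation. The H–Cl bond breaks heterolytically, releasing Cl⁻.
(No 1,2-shift: no single shift to an adjacent carbon would give a more stable cation.)
Step 2: Nucleophilic attack by Cl⁻ on the carbocation completes the addition, giving R–Cl.
Total: 2 elementary steps.

2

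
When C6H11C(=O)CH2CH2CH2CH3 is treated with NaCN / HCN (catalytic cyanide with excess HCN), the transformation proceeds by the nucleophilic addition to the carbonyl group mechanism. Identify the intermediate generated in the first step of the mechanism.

tetrahedral alkoxide intermediate

Step 1: Nucleophilic addition: CN⁻ adds to the carbonyl carbon, pushing the π(C=O) electron pair onto oxygen and giving a tetrahedral alkoxide.
After step 1 the species present is a tetrahedral alkoxide intermediate.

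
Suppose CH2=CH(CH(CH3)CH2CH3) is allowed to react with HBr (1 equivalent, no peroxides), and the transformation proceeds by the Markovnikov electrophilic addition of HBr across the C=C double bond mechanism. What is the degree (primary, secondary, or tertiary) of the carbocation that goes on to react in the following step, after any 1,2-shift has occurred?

tertiary

Step 1: Electrophilic addition begins with the π(C=C) electrons forming a bond to the proton of HBr. Following Markovnikov's rule, the resulting cation is secondary. The H–Br bond breaks heterolytically, releasing Br⁻.
Step 2: A 1,2-hydride shift from the adjacent sec-butyl carbon moves the positive charge from the secondary centre to an adjacent carbon, generating a more stable tertiary carbocation.
The cation rearranges from secondary to tertiary via a 1,2-hydride shift from the adjacent sec-butyl carbon; the tertiary cation is what reacts next.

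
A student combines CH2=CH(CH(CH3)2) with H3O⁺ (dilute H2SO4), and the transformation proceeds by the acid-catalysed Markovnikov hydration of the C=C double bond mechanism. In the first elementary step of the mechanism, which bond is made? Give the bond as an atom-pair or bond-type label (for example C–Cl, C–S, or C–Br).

C–H

Step 1: Protonation of the alkene by H3O⁺: the π bond acts as the nucleophile and picks up H⁺, giving the more stable (Markovnikov) secondary carbocation. H2O is released.
The bond formed in this step is the C–H bond.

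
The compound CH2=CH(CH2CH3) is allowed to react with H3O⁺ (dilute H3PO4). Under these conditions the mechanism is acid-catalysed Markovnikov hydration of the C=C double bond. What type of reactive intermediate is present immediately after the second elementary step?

Step 1: The π electrons of the C=C bond attack a proton of H3O⁺; Markovnikov addition places the new C–H on the less-substituted alkene carbon, so the positive charge ends up on the more-substituted carbon — a secondary carbocation. H2O is released.
Step 2: Water acts as the nucleophile: an oxygen lone pair bonds to the cationic carbon, giving an oxonium-ion intermediate.
After step 2 the species present is an oxonium ion.

oxonium ion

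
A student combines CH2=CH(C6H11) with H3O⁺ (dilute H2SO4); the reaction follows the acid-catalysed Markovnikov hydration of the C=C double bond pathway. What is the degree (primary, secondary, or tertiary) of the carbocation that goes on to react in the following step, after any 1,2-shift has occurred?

tertiary

Step 1: Protonation of the alkene by H3O⁺: the π bond acts as the nucleophile and picks up H⁺, giving the more stable (Markovnikov) secondary carbocation. H2O is released.
Step 2: A hydride (H with its bonding pair) migrates from the adjacent cyclohexyl carbon to the cationic centre — a 1,2-hydride shift — upgrading the secondary cation to a tertiary one.
The cation rearranges from secondary to tertiary via a 1,2-hydride shift from the adjacent cyclohexyl carbon; the tertiary cation is what reacts next.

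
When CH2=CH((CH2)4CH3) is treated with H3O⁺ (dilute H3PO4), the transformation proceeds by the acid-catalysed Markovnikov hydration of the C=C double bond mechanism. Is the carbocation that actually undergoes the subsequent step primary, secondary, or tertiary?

secondary

Step 1: The π electrons of the C=C bond attack a proton of H3O⁺; Markovnikov addition places the new C–H on the less-substituted alkene carbon, so the positive charge ends up on the more-substituted carbon — a secondary carbocation. H2O is released.
No single 1,2-shift to an adjacent carbon would give a more-substituted cation, so no rearrangement occurs.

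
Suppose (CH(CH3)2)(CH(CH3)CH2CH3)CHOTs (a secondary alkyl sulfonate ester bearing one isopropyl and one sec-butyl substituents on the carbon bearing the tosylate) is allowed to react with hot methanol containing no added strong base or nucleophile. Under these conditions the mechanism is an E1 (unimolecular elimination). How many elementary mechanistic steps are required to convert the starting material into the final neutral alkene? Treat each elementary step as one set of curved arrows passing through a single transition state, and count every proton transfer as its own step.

Step 1: Ionisation: the C–O σ-bond cleaves heterolytically; both bonding electrons depart with TsO⁻, leaving a secondary carbocation at the α-carbon.
Step 2: Carbocation rearrangement: a 1,2-hydride shift from the adjacent isopropyl carbon converts the initially-formed secondary cation into the more stable tertiary cation.
Step 3: Loss of a β-proton to a methanol molecule of the solvent: the C–H bonding pair collapses toward the cationic carbon to form the C=C π bond, yielding the alkene.
Total: 3 elementary steps.

3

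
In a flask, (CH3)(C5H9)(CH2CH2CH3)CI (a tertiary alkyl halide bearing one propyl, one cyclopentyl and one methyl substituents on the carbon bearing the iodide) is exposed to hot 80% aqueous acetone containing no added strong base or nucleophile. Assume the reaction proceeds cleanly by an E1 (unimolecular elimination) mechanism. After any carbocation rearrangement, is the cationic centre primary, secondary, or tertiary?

Step 1: Unassisted departure of I⁻ (taking the C–I bonding pair) generates a tertiary carbocation.
No single 1,2-shift to an adjacent carbon would give a more-substituted cation, so no rearrangement occurs.

tertiary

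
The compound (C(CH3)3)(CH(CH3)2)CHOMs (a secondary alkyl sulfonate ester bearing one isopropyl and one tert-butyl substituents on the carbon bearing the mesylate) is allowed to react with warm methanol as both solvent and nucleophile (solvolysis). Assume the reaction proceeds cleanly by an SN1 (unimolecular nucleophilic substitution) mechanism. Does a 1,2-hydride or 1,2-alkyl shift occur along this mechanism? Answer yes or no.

yes

The first-formed carbocation is secondary.
The adjacent isopropyl carbon already bears 2 other carbon substituents and has a hydrogen to migrate; after a 1,2-hydride shift from that carbon the positive charge sits on a tertiary centre.
Tertiary is more stable than secondary, so the shift occurs.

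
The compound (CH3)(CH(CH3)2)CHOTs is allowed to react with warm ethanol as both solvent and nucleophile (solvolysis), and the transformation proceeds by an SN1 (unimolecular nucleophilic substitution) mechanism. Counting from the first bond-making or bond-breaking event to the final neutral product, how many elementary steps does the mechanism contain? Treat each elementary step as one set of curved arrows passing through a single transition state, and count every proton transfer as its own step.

4

Step 1: Rate-determining heterolysis of the C–O bond gives TsO⁻ and a secondary carbocation.
Step 2: A hydride (H with its bonding pair) migrates from the adjacent isopropyl carbon to the cationic centre — a 1,2-hydride shift — upgrading the secondary cation to a tertiary one.
Step 3: A lone pair on the oxygen of CH3CH2OH attacks the carbocation, forming a new C–O σ-bond and an oxonium ion.
Step 4: Proton transfer from the O–H of the oxonium ion to a solvent molecule delivers the neutral ether.
Total: 4 elementary steps.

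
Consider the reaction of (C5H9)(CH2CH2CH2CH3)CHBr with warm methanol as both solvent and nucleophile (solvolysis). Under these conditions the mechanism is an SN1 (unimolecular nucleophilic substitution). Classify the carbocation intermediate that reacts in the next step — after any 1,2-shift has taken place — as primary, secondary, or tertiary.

tertiary

Step 1: Rate-determining heterolysis of the C–Br bond gives Br⁻ and a secondary carbocation.
Step 2: A hydride (H with its bonding pair) migrates from the adjacent cyclopentyl carbon to the cationic centre — a 1,2-hydride shift — upgrading the secondary cation to a tertiary one.
The cation rearranges from secondary to tertiary via a 1,2-hydride shift from the adjacent cyclopentyl carbon; the tertiary cation is what reacts next.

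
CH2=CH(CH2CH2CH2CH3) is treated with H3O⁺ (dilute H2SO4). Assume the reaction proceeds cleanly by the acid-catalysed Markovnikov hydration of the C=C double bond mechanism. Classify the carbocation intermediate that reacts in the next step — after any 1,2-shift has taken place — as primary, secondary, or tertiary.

Step 1: Electrophilic addition begins with the π(C=C) electrons forming a bond to the proton of H3O⁺. Following Markovnikov's rule, the resulting cation is secondary. H2O is released.
No single 1,2-shift to an adjacent carbon would give a more-substituted cation, so no rearrangement occurs.

secondary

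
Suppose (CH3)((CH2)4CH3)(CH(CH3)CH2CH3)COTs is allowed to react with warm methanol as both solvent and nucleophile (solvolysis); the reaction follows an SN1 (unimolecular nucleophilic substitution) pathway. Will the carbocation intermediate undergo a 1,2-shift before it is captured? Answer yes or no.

The first-formed carbocation is tertiary.
No single 1,2-shift to an adjacent carbon would produce a more-substituted cation than the one already present, so no rearrangement occurs.

no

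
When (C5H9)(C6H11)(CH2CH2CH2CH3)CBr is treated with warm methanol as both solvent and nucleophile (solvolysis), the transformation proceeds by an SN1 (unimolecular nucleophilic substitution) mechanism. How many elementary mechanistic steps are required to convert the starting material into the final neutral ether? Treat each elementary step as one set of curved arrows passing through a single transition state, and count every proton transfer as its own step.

3

Step 1: Unassisted departure of Br⁻ (taking the C–Br bonding pair) generates a tertiary carbocation.
(No 1,2-shift: no single shift to an adjacent carbon would give a more stable cation.)
Step 2: CH3OH donates an oxygen lone pair into the empty p orbital of the cation, giving a protonated ether (an oxonium ion).
Step 3: Proton transfer from the O–H of the oxonium ion to a solvent molecule delivers the neutral ether.
Total: 3 elementary steps.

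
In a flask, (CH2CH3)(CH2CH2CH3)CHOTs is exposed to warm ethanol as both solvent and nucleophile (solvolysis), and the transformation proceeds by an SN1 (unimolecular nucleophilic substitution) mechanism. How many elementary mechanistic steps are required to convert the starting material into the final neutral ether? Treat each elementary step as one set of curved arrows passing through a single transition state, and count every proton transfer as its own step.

3

Step 1: The C–O bond breaks with both electrons going to the tosylate; TsO⁻ leaves and a secondary carbocation remains.
(No 1,2-shift: no single shift to an adjacent carbon would give a more stable cation.)
Step 2: Nucleophilic capture: the oxygen of CH3CH2OH bonds to the cationic carbon, producing an oxonium-ion intermediate.
Step 3: Proton transfer from the O–H of the oxonium ion to a solvent molecule delivers the neutral ether.
Total: 3 elementary steps.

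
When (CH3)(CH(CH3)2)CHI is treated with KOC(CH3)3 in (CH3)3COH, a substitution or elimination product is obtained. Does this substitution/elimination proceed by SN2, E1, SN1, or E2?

Conditions: a strong/bulky base with a secondary substrate bearing a β-hydrogen.
These conditions are the textbook signature of the E2 pathway.
A strong (often hindered) base removes a β-H in concert with loss of the leaving group — bimolecular elimination.

E2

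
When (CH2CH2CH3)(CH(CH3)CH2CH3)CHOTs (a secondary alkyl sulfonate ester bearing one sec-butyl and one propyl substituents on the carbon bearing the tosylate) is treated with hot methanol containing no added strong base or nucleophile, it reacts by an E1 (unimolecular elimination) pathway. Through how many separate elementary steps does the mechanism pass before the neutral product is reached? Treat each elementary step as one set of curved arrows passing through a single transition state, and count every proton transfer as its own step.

Step 1: Rate-determining heterolysis of the C–O bond gives TsO⁻ and a secondary carbocation.
Step 2: A hydride (H with its bonding pair) migrates from the adjacent sec-butyl carbon to the cationic centre — a 1,2-hydride shift — upgrading the secondary cation to a tertiary one.
Step 3: A methanol molecule (solvent) deprotonates a β-carbon; as the C–H bond breaks, those electrons form the new alkene π bond.
Total: 3 elementary steps.

3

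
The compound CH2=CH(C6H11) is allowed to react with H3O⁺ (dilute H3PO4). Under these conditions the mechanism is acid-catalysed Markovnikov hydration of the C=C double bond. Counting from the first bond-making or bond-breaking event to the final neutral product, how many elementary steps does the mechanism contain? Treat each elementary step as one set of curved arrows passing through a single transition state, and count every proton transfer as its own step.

4

Step 1: Electrophilic addition begins with the π(C=C) electrons forming a bond to the proton of H3O⁺. Following Markovnikov's rule, the resulting cation is secondary. H2O is released.
Step 2: Carbocation rearrangement: a 1,2-hydride shift from the adjacent cyclohexyl carbon converts the initially-formed secondary cation into the more stable tertiary cation.
Step 3: Water acts as the nucleophile: an oxygen lone pair bonds to the cationic carbon, giving an oxonium-ion intermediate.
Step 4: H2O removes a proton from the oxonium oxygen, regenerating H3O⁺ and giving the neutral alcohol.
Total: 4 elementary steps.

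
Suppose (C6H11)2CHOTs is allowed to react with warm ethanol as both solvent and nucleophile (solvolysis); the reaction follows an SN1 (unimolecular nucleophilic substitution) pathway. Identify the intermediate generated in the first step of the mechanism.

Step 1: Ionisation: the C–O σ-bond cleaves heterolytically; both bonding electrons depart with TsO⁻, leaving a secondary carbocation at the α-carbon.
After step 1 the species present is a secondary carbocation.

secondary carbocation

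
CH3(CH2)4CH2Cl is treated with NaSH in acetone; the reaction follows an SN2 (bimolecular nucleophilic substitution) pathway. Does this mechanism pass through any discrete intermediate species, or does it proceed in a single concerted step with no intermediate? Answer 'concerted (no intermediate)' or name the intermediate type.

concerted (no intermediate)

Backside attack by HS⁻ on the carbon bearing the chloride: the new C–S bond forms as the C–Cl bond breaks, with Walden inversion at carbon.
All bond changes occur in one transition state; no discrete intermediate is formed.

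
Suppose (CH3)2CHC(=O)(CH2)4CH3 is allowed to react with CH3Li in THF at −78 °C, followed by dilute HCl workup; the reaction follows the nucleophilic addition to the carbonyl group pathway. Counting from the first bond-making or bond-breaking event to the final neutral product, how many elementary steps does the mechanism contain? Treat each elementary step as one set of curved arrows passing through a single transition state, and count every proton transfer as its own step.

2

Step 1: A lone pair / filled orbital on the carbanion-like carbon of CH3Li attacks the electrophilic carbonyl carbon; the π(C=O) electrons shift onto oxygen, producing a tetrahedral alkoxide intermediate.
Step 2: The alkoxide picks up a proton during dilute HCl workup to yield an alcohol.
Total: 2 elementary steps.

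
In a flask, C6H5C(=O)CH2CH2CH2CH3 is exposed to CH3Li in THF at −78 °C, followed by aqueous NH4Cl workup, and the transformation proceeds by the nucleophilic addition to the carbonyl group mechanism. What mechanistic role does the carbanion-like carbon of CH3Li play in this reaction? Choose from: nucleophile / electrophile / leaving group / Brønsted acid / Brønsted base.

nucleophile

Step 1: A lone pair / filled orbital on the carbanion-like carbon of CH3Li attacks the electrophilic carbonyl carbon; the π(C=O) electrons shift onto oxygen, producing a tetrahedral alkoxide intermediate.
The carbanion-like carbon of CH3Li donates an electron pair to form a new σ-bond to carbon — it is the nucleophile.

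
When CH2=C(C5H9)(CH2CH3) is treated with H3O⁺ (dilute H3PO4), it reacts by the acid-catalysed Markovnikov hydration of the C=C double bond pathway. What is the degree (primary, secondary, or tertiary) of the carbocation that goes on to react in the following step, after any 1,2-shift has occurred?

Step 1: Protonation of the alkene by H3O⁺: the π bond acts as the nucleophile and picks up H⁺, giving the more stable (Markovnikov) tertiary carbocation. H2O is released.
No single 1,2-shift to an adjacent carbon would give a more-substituted cation, so no rearrangement occurs.

tertiary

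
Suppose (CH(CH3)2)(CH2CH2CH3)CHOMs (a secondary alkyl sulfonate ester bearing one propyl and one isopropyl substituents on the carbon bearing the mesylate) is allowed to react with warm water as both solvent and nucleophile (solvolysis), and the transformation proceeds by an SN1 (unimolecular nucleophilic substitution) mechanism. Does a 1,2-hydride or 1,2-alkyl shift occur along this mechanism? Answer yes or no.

The first-formed carbocation is secondary.
The adjacent isopropyl carbon already bears 2 other carbon substituents and has a hydrogen to migrate; after a 1,2-hydride shift from that carbon the positive charge sits on a tertiary centre.
Tertiary is more stable than secondary, so the shift occurs.

yes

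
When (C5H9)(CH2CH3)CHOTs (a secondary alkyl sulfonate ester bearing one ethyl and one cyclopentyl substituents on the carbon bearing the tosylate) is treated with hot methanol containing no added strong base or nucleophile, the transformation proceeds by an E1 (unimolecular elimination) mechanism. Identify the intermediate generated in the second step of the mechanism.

Step 1: Rate-determining heterolysis of the C–O bond gives TsO⁻ and a secondary carbocation.
Step 2: Carbocation rearrangement: a 1,2-hydride shift from the adjacent cyclopentyl carbon converts the initially-formed secondary cation into the more stable tertiary cation.
After step 2 the species present is a tertiary carbocation.

tertiary carbocation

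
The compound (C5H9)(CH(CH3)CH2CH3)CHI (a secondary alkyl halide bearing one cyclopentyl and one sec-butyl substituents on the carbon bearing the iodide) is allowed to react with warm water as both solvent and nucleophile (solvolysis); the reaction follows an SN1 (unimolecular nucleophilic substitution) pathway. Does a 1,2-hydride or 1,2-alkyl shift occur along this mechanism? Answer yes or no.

The first-formed carbocation is secondary.
The adjacent cyclopentyl carbon already bears 2 other carbon substituents and has a hydrogen to migrate; after a 1,2-hydride shift from that carbon the positive charge sits on a tertiary centre.
Tertiary is more stable than secondary, so the shift occurs.

yes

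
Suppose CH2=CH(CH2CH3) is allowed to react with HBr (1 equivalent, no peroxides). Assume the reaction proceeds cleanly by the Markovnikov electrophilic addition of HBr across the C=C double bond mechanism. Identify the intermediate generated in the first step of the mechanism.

Step 1: Protonation of the alkene by HBr: the π bond acts as the nucleophile and picks up H⁺, giving the more stable (Markovnikov) secondary carbocation. The H–Br bond breaks heterolytically, releasing Br⁻.
After step 1 the species present is a secondary carbocation.

secondary carbocation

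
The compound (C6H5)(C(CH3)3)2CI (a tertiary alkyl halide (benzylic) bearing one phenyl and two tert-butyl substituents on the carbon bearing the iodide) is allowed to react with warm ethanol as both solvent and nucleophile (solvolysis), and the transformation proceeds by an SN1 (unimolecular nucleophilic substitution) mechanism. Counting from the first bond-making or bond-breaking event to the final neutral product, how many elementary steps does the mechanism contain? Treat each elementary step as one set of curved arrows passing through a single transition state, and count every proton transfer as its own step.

Step 1: Ionisation: the C–I σ-bond cleaves heterolytically; both bonding electrons depart with I⁻, leaving a tertiary carbocation at the α-carbon.
(No 1,2-shift: no single shift to an adjacent carbon would give a more stable cation.)
Step 2: Nucleophilic capture: the oxygen of CH3CH2OH bonds to the cationic carbon, producing an oxonium-ion intermediate.
Step 3: Deprotonation of the oxonium oxygen by solvent ethanol yields the neutral ether.
Total: 3 elementary steps.

3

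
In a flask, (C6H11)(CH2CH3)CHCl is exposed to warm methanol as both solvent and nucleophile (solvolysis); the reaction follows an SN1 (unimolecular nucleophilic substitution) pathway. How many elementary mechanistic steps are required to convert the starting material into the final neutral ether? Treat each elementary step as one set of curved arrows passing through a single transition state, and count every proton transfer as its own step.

4

Step 1: The C–Cl bond breaks with both electrons going to the chloride; Cl⁻ leaves and a secondary carbocation remains.
Step 2: A 1,2-hydride shift from the adjacent cyclohexyl carbon moves the positive charge from the secondary centre to an adjacent carbon, generating a more stable tertiary carbocation.
Step 3: A lone pair on the oxygen of CH3OH attacks the carbocation, forming a new C–O σ-bond and an oxonium ion.
Step 4: Proton transfer from the O–H of the oxonium ion to a solvent molecule delivers the neutral ether.
Total: 4 elementary steps.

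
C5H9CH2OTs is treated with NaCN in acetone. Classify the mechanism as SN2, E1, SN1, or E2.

SN2

Conditions: a primary substrate with a strong nucleophile in the polar aprotic solvent acetone.
These conditions are the textbook signature of the SN2 pathway.
An unhindered substrate with a strong nucleophile in a polar aprotic solvent favours one-step backside displacement.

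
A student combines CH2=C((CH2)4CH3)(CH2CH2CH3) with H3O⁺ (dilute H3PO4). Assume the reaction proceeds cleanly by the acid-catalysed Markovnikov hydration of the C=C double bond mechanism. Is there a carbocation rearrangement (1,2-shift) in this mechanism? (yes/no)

The first-formed carbocation is tertiary.
No single 1,2-shift to an adjacent carbon would produce a more-substituted cation than the one already present, so no rearrangement occurs.

no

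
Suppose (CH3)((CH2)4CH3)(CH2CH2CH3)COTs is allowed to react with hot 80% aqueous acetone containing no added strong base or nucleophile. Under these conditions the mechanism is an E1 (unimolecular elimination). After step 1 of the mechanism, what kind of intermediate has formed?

tertiary carbocation

Step 1: The C–O bond breaks with both electrons going to the tosylate; TsO⁻ leaves and a tertiary carbocation remains.
After step 1 the species present is a tertiary carbocation.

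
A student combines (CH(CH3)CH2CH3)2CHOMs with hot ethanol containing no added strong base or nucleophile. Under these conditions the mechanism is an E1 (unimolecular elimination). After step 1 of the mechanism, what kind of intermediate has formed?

Step 1: Rate-determining heterolysis of the C–O bond gives MsO⁻ and a secondary carbocation.
After step 1 the species present is a secondary carbocation.

secondary carbocation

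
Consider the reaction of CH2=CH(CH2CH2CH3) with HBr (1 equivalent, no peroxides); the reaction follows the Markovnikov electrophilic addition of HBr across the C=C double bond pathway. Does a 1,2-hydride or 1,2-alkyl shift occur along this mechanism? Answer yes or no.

The first-formed carbocation is secondary.
No single 1,2-shift to an adjacent carbon would produce a more-substituted cation than the one already present, so no rearrangement occurs.

no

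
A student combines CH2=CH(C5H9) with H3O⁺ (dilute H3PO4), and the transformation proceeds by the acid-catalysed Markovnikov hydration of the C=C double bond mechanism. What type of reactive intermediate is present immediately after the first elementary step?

Step 1: Protonation of the alkene by H3O⁺: the π bond acts as the nucleophile and picks up H⁺, giving the more stable (Markovnikov) secondary carbocation. H2O is released.
After step 1 the species present is a secondary carbocation.

secondary carbocation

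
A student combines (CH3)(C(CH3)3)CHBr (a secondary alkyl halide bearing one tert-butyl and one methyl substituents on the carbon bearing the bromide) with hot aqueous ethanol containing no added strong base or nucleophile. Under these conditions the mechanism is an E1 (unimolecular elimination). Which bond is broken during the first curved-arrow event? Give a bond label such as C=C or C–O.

Step 1: Unassisted departure of Br⁻ (taking the C–Br bonding pair) generates a secondary carbocation.
The bond broken in this step is the C–Br bond.

C–Br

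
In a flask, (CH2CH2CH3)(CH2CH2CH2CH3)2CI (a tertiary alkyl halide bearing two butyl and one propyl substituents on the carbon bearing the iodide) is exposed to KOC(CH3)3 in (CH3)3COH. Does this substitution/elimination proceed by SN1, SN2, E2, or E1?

Conditions: a strong/bulky base with a tertiary substrate bearing a β-hydrogen.
These conditions are the textbook signature of the E2 pathway.
A strong (often hindered) base removes a β-H in concert with loss of the leaving group — bimolecular elimination.

E2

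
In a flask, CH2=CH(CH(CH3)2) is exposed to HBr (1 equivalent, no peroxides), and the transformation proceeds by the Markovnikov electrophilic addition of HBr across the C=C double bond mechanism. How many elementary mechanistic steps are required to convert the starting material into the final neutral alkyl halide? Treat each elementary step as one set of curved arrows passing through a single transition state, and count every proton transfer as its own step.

3

Step 1: Protonation of the alkene by HBr: the π bond acts as the nucleophile and picks up H⁺, giving the more stable (Markovnikov) secondary carbocation. The H–Br bond breaks heterolytically, releasing Br⁻.
Step 2: Carbocation rearrangement: a 1,2-hydride shift from the adjacent isopropyl carbon converts the initially-formed secondary cation into the more stable tertiary cation.
Step 3: Br⁻ captures the cation: a lone pair on Br⁻ fills the empty p orbital, producing the alkyl halide product.
Total: 3 elementary steps.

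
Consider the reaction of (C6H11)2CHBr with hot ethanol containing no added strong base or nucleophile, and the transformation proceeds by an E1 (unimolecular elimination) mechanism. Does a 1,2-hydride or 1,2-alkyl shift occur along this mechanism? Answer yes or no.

The first-formed carbocation is secondary.
The adjacent cyclohexyl carbon already bears 2 other carbon substituents and has a hydrogen to migrate; after a 1,2-hydride shift from that carbon the positive charge sits on a tertiary centre.
Tertiary is more stable than secondary, so the shift occurs.

yes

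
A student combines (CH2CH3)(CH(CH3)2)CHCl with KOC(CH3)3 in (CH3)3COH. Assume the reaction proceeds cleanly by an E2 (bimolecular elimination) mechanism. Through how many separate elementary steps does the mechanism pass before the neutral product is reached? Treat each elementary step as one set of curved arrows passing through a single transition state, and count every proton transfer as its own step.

1

Step 1: Concerted anti-periplanar elimination: (CH3)3CO⁻ abstracts a β-H while Cl⁻ leaves, and the C–H electrons become the new C=C π bond — all in a single transition state.
Total: 1 elementary step.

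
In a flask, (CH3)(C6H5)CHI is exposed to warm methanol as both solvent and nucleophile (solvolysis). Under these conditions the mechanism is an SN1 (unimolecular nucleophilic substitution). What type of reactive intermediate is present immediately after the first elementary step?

Step 1: The C–I bond breaks with both electrons going to the iodide; I⁻ leaves and a secondary carbocation remains.
After step 1 the species present is a secondary carbocation.

secondary carbocation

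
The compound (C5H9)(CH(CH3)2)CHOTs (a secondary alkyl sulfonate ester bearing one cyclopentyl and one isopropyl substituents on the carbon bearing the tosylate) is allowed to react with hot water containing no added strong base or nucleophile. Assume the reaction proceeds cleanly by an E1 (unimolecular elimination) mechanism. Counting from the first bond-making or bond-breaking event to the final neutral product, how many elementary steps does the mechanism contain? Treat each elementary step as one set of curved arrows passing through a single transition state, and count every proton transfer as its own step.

Step 1: The C–O bond breaks with both electrons going to the tosylate; TsO⁻ leaves and a secondary carbocation remains.
Step 2: A hydride (H with its bonding pair) migrates from the adjacent cyclopentyl carbon to the cationic centre — a 1,2-hydride shift — upgrading the secondary cation to a tertiary one.
Step 3: A water molecule (solvent) deprotonates a β-carbon; as the C–H bond breaks, those electrons form the new alkene π bond.
Total: 3 elementary steps.

3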